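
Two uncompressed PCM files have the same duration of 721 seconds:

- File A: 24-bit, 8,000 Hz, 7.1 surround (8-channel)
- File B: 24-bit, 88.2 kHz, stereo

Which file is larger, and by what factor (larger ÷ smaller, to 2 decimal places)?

File B, by a factor of 2.76

File A: 8,000 × 3 × 8 = 192,000 bytes/s.
File B: 88,200 × 3 × 2 = 529,200 bytes/s.
File B is larger; ratio = 381,553,200 / 138,432,000 = 2.76.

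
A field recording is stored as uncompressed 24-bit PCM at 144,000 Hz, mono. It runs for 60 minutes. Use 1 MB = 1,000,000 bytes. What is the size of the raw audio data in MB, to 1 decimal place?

1555.2 MB

Duration = 60 minutes = 3,600 s.
Bytes = 144,000 samples/s × 3,600 s × 3 bytes/sample × 1 ch = 1,555,200,000 bytes.
1,555,200,000 / 1,000,000 = 1555.2 MB.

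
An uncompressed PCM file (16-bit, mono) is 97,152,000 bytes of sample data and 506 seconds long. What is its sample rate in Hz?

Bytes = sample_rate × seconds × bytes_per_sample × channels.
sample_rate = 97,152,000 / (506 × 2 × 1) = 97,152,000 / 1,012 = 96,000 Hz.

96,000 Hz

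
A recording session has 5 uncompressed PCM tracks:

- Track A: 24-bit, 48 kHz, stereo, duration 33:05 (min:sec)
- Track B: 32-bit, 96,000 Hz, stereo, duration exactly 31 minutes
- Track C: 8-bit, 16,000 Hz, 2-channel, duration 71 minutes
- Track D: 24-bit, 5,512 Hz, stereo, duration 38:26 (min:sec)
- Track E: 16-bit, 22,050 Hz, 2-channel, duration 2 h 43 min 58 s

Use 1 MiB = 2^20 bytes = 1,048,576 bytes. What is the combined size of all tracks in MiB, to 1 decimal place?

Track A: 33:05 (min:sec) = 1,985 s; 48,000 × 1,985 × 3 × 2 = 571,680,000 bytes.
Track B: exactly 31 minutes = 1,860 s; 96,000 × 1,860 × 4 × 2 = 1,428,480,000 bytes.
Track C: 71 minutes = 4,260 s; 16,000 × 4,260 × 1 × 2 = 136,320,000 bytes.
Track D: 38:26 (min:sec) = 2,306 s; 5,512 × 2,306 × 3 × 2 = 76,264,032 bytes.
Track E: 2 h 43 min 58 s = 9,838 s; 22,050 × 9,838 × 2 × 2 = 867,711,600 bytes.
Total = 3,080,455,632 bytes = 2937.8 MiB.

2937.8 MiB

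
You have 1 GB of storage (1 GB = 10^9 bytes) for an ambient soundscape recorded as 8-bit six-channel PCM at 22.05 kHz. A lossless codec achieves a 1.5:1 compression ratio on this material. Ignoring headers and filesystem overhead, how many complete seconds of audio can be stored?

11,337 seconds

Uncompressed byte rate = 22,050 × 1 × 6 = 132,300 bytes/s.
After 1.5:1 compression, effective rate ≈ 88200 bytes/s.
Capacity = 1 × 1,000,000,000 = 1,000,000,000 bytes.
1,000,000,000 / effective rate ≈ 11337.87 s → 11,337 seconds.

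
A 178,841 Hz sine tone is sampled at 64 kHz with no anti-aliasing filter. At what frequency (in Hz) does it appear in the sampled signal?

13,159 Hz

Nyquist = 64,000/2 = 32,000 Hz; 178,841 Hz exceeds it.
Alias = |178,841 − 3×64,000| = |178,841 − 192,000| = 13,159 Hz.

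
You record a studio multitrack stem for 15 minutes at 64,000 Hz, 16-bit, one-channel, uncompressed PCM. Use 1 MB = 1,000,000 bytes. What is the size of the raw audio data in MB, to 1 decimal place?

115.2 MB

Duration = 15 minutes = 900 s.
Bytes = 64,000 samples/s × 900 s × 2 bytes/sample × 1 ch = 115,200,000 bytes.
115,200,000 / 1,000,000 = 115.2 MB.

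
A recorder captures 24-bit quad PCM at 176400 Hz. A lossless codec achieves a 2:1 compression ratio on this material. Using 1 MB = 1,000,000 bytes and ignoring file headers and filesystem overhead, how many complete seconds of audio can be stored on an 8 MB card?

7 seconds

Uncompressed byte rate = 176,400 × 3 × 4 = 2,116,800 bytes/s.
After 2:1 compression, effective rate ≈ 1058400 bytes/s.
Capacity = 8 × 1,000,000 = 8,000,000 bytes.
8,000,000 / effective rate ≈ 7.56 s → 7 seconds.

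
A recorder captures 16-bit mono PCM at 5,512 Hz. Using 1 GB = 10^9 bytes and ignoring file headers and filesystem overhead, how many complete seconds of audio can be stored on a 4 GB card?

Uncompressed byte rate = 5,512 × 2 × 1 = 11,024 bytes/s.
Capacity = 4 × 1,000,000,000 = 4,000,000,000 bytes.
4,000,000,000 / 11,024 ≈ 362844.7 s → 362,844 seconds.

362,844 seconds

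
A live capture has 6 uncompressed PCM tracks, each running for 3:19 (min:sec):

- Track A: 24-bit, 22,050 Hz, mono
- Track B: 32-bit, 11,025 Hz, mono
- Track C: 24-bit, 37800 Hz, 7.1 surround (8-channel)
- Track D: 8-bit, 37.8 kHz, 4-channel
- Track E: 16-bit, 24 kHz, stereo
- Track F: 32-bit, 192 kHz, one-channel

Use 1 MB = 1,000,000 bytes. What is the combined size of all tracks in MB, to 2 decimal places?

3:19 (min:sec) = 199 s.
Track A: 22,050 × 199 × 3 × 1 = 13,163,850 bytes.
Track B: 11,025 × 199 × 4 × 1 = 8,775,900 bytes.
Track C: 37,800 × 199 × 3 × 8 = 180,532,800 bytes.
Track D: 37,800 × 199 × 1 × 4 = 30,088,800 bytes.
Track E: 24,000 × 199 × 2 × 2 = 19,104,000 bytes.
Track F: 192,000 × 199 × 4 × 1 = 152,832,000 bytes.
Total = 404,497,350 bytes = 404.50 MB.

404.50 MB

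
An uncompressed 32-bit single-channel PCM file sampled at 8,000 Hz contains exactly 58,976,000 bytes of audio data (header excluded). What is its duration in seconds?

Byte rate = 8,000 × 4 × 1 = 32,000 bytes/s.
Duration = 58,976,000 / 32,000 = 1,843 s.

1,843 seconds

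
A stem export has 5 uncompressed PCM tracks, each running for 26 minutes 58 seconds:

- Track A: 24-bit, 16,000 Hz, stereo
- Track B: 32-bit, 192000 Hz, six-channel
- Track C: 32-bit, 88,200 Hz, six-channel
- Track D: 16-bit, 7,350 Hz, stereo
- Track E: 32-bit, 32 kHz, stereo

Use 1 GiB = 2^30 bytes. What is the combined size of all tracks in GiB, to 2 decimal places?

10.71 GiB

26 minutes 58 seconds = 1,618 s.
Track A: 16,000 × 1,618 × 3 × 2 = 155,328,000 bytes.
Track B: 192,000 × 1,618 × 4 × 6 = 7,455,744,000 bytes.
Track C: 88,200 × 1,618 × 4 × 6 = 3,424,982,400 bytes.
Track D: 7,350 × 1,618 × 2 × 2 = 47,569,200 bytes.
Track E: 32,000 × 1,618 × 4 × 2 = 414,208,000 bytes.
Total = 11,497,831,600 bytes = 10.71 GiB.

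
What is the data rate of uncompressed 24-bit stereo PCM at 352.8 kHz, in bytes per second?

2,116,800 bytes/s

Bit rate = 352,800 × 24 × 2 = 16,934,400 bits/s.
16,934,400 / 8 = 2,116,800 bytes/s.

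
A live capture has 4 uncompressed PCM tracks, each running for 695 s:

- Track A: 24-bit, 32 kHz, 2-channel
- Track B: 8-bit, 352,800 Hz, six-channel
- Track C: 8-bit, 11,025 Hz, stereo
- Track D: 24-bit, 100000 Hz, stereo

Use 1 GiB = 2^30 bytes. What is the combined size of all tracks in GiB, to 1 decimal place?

Track A: 32,000 × 695 × 3 × 2 = 133,440,000 bytes.
Track B: 352,800 × 695 × 1 × 6 = 1,471,176,000 bytes.
Track C: 11,025 × 695 × 1 × 2 = 15,324,750 bytes.
Track D: 100,000 × 695 × 3 × 2 = 417,000,000 bytes.
Total = 2,036,940,750 bytes = 1.9 GiB.

1.9 GiB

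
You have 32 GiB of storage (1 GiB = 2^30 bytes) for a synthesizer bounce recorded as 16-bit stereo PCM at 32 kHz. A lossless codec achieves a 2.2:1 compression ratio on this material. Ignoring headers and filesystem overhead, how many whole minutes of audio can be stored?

9,842 minutes

Uncompressed byte rate = 32,000 × 2 × 2 = 128,000 bytes/s.
After 2.2:1 compression, effective rate ≈ 58181.82 bytes/s.
Capacity = 32 × 1,073,741,824 = 34,359,738,368 bytes.
34,359,738,368 / effective rate ≈ 590558 s → 9,842 minutes.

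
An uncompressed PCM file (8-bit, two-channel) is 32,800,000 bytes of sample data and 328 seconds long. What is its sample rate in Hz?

50,000 Hz

Bytes = sample_rate × seconds × bytes_per_sample × channels.
sample_rate = 32,800,000 / (328 × 1 × 2) = 32,800,000 / 656 = 50,000 Hz.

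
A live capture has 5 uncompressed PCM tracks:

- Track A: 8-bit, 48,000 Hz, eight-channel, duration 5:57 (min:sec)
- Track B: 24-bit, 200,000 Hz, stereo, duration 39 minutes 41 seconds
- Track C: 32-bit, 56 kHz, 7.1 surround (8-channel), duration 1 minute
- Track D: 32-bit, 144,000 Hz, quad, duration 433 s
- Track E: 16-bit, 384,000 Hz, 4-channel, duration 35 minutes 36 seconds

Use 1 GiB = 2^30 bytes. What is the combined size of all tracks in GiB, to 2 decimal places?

9.93 GiB

Track A: 5:57 (min:sec) = 357 s; 48,000 × 357 × 1 × 8 = 137,088,000 bytes.
Track B: 39 minutes 41 seconds = 2,381 s; 200,000 × 2,381 × 3 × 2 = 2,857,200,000 bytes.
Track C: 1 minute = 60 s; 56,000 × 60 × 4 × 8 = 107,520,000 bytes.
Track D: 144,000 × 433 × 4 × 4 = 997,632,000 bytes.
Track E: 35 minutes 36 seconds = 2,136 s; 384,000 × 2,136 × 2 × 4 = 6,561,792,000 bytes.
Total = 10,661,232,000 bytes = 9.93 GiB.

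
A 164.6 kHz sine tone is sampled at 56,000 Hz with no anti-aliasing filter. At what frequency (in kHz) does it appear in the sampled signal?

3.4 kHz

Nyquist = 56,000/2 = 28,000 Hz; 164,600 Hz exceeds it.
Alias = |164,600 − 3×56,000| = |164,600 − 168,000| = 3,400 Hz = 3.4 kHz.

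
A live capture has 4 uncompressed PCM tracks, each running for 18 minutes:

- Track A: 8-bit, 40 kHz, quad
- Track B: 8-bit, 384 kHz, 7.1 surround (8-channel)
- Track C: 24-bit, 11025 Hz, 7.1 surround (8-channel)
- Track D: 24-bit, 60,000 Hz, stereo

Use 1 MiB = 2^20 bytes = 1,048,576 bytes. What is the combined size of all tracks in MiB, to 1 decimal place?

18 minutes = 1,080 s.
Track A: 40,000 × 1,080 × 1 × 4 = 172,800,000 bytes.
Track B: 384,000 × 1,080 × 1 × 8 = 3,317,760,000 bytes.
Track C: 11,025 × 1,080 × 3 × 8 = 285,768,000 bytes.
Track D: 60,000 × 1,080 × 3 × 2 = 388,800,000 bytes.
Total = 4,165,128,000 bytes = 3972.2 MiB.

3972.2 MiB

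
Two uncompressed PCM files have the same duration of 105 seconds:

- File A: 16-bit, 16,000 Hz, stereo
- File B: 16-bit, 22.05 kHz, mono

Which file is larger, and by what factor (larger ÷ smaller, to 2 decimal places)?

File A, by a factor of 1.45

File A: 16,000 × 2 × 2 = 64,000 bytes/s.
File B: 22,050 × 2 × 1 = 44,100 bytes/s.
File A is larger; ratio = 6,720,000 / 4,630,500 = 1.45.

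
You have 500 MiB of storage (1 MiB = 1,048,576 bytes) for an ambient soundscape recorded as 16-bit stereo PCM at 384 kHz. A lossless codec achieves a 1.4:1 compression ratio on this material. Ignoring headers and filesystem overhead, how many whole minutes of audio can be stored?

Uncompressed byte rate = 384,000 × 2 × 2 = 1,536,000 bytes/s.
After 1.4:1 compression, effective rate ≈ 1097142.86 bytes/s.
Capacity = 500 × 1,048,576 = 524,288,000 bytes.
524,288,000 / effective rate ≈ 477.87 s → 7 minutes.

7 minutes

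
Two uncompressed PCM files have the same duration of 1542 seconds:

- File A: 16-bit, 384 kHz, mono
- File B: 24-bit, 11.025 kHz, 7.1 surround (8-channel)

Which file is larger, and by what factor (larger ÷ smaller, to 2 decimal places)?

File A, by a factor of 2.90

File A: 384,000 × 2 × 1 = 768,000 bytes/s.
File B: 11,025 × 3 × 8 = 264,600 bytes/s.
File A is larger; ratio = 1,184,256,000 / 408,013,200 = 2.90.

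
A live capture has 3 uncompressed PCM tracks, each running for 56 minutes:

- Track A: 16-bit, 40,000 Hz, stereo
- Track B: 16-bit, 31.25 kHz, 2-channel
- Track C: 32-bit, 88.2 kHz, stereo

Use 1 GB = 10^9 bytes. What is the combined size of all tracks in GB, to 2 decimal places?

3.33 GB

56 minutes = 3,360 s.
Track A: 40,000 × 3,360 × 2 × 2 = 537,600,000 bytes.
Track B: 31,250 × 3,360 × 2 × 2 = 420,000,000 bytes.
Track C: 88,200 × 3,360 × 4 × 2 = 2,370,816,000 bytes.
Total = 3,328,416,000 bytes = 3.33 GB.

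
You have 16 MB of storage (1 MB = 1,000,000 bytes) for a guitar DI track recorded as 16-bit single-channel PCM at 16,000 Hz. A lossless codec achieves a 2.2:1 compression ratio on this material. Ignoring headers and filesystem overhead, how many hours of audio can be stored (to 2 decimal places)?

Uncompressed byte rate = 16,000 × 2 × 1 = 32,000 bytes/s.
After 2.2:1 compression, effective rate ≈ 14545.45 bytes/s.
Capacity = 16 × 1,000,000 = 16,000,000 bytes.
16,000,000 / effective rate ≈ 1100 s → 0.31 hours.

0.31 hours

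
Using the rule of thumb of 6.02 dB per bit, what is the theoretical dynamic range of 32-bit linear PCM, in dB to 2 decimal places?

192.64 dB

32 × 6.02 = 192.64 dB.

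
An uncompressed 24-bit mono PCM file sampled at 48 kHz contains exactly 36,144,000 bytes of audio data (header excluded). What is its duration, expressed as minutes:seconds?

Byte rate = 48,000 × 3 × 1 = 144,000 bytes/s.
Duration = 36,144,000 / 144,000 = 251 s.
251 s = 4:11.

4:11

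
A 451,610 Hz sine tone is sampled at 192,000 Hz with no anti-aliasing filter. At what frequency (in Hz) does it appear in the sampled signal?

Nyquist = 192,000/2 = 96,000 Hz; 451,610 Hz exceeds it.
Alias = |451,610 − 2×192,000| = |451,610 − 384,000| = 67,610 Hz.

67,610 Hz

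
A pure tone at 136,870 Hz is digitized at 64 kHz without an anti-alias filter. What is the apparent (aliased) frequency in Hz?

Nyquist = 64,000/2 = 32,000 Hz; 136,870 Hz exceeds it.
Alias = |136,870 − 2×64,000| = |136,870 − 128,000| = 8,870 Hz.

8,870 Hz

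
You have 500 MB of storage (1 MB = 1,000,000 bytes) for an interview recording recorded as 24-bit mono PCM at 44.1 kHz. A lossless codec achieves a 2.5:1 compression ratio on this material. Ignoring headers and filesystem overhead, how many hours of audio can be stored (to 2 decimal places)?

2.62 hours

Uncompressed byte rate = 44,100 × 3 × 1 = 132,300 bytes/s.
After 2.5:1 compression, effective rate ≈ 52920 bytes/s.
Capacity = 500 × 1,000,000 = 500,000,000 bytes.
500,000,000 / effective rate ≈ 9448.22 s → 2.62 hours.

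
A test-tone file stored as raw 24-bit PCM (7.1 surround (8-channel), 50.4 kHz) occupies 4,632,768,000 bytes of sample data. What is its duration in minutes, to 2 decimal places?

Byte rate = 50,400 × 3 × 8 = 1,209,600 bytes/s.
Duration = 4,632,768,000 / 1,209,600 = 3,830 s.
3,830 s / 60 = 63.83 minutes.

63.83 minutes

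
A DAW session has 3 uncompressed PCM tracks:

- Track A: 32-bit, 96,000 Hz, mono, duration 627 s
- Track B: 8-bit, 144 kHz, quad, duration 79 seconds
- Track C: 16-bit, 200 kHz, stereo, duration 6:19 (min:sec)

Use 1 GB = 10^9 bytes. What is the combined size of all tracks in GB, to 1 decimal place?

Track A: 96,000 × 627 × 4 × 1 = 240,768,000 bytes.
Track B: 144,000 × 79 × 1 × 4 = 45,504,000 bytes.
Track C: 6:19 (min:sec) = 379 s; 200,000 × 379 × 2 × 2 = 303,200,000 bytes.
Total = 589,472,000 bytes = 0.6 GB.

0.6 GB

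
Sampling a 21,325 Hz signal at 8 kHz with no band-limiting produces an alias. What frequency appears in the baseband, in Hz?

2,675 Hz

Nyquist = 8,000/2 = 4,000 Hz; 21,325 Hz exceeds it.
Alias = |21,325 − 3×8,000| = |21,325 − 24,000| = 2,675 Hz.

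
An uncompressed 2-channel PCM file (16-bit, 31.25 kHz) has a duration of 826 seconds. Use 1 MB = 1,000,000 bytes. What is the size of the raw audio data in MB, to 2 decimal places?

Bytes = 31,250 samples/s × 826 s × 2 bytes/sample × 2 ch = 103,250,000 bytes.
103,250,000 / 1,000,000 = 103.25 MB.

103.25 MB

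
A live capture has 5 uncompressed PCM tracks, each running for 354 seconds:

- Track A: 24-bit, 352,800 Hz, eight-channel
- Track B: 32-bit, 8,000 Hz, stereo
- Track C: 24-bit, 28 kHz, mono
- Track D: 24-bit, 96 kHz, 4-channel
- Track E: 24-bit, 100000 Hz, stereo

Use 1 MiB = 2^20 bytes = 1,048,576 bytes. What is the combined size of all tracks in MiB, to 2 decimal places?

3499.97 MiB

Track A: 352,800 × 354 × 3 × 8 = 2,997,388,800 bytes.
Track B: 8,000 × 354 × 4 × 2 = 22,656,000 bytes.
Track C: 28,000 × 354 × 3 × 1 = 29,736,000 bytes.
Track D: 96,000 × 354 × 3 × 4 = 407,808,000 bytes.
Track E: 100,000 × 354 × 3 × 2 = 212,400,000 bytes.
Total = 3,669,988,800 bytes = 3499.97 MiB.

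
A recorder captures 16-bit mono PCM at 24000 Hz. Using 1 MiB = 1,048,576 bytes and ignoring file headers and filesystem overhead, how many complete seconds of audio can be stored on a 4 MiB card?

Uncompressed byte rate = 24,000 × 2 × 1 = 48,000 bytes/s.
Capacity = 4 × 1,048,576 = 4,194,304 bytes.
4,194,304 / 48,000 ≈ 87.38 s → 87 seconds.

87 seconds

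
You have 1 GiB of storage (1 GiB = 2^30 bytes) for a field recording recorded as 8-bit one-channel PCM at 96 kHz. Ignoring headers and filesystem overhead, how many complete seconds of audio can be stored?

Uncompressed byte rate = 96,000 × 1 × 1 = 96,000 bytes/s.
Capacity = 1 × 1,073,741,824 = 1,073,741,824 bytes.
1,073,741,824 / 96,000 ≈ 11184.81 s → 11,184 seconds.

11,184 seconds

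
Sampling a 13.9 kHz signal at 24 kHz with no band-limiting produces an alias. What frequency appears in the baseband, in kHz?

Nyquist = 24,000/2 = 12,000 Hz; 13,900 Hz exceeds it.
Alias = |13,900 − 1×24,000| = |13,900 − 24,000| = 10,100 Hz = 10.1 kHz.

10.1 kHz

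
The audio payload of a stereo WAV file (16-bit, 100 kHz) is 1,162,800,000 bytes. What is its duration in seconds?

2,907 seconds

Byte rate = 100,000 × 2 × 2 = 400,000 bytes/s.
Duration = 1,162,800,000 / 400,000 = 2,907 s.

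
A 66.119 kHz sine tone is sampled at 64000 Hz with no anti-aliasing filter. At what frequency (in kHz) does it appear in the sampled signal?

Nyquist = 64,000/2 = 32,000 Hz; 66,119 Hz exceeds it.
Alias = |66,119 − 1×64,000| = |66,119 − 64,000| = 2,119 Hz = 2.119 kHz.

2.119 kHz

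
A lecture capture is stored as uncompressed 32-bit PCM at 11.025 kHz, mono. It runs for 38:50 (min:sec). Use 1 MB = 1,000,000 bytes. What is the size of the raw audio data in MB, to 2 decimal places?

Duration = 38:50 (min:sec) = 2,330 s.
Bytes = 11,025 samples/s × 2,330 s × 4 bytes/sample × 1 ch = 102,753,000 bytes.
102,753,000 / 1,000,000 = 102.75 MB.

102.75 MB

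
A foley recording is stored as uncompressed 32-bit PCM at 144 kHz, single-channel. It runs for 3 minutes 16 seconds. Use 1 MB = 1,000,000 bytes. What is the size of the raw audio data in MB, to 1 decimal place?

112.9 MB

Duration = 3 minutes 16 seconds = 196 s.
Bytes = 144,000 samples/s × 196 s × 4 bytes/sample × 1 ch = 112,896,000 bytes.
112,896,000 / 1,000,000 = 112.9 MB.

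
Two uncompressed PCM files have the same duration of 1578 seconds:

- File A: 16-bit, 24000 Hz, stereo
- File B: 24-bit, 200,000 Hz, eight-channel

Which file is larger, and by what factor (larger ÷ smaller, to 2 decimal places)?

File A: 24,000 × 2 × 2 = 96,000 bytes/s.
File B: 200,000 × 3 × 8 = 4,800,000 bytes/s.
File B is larger; ratio = 7,574,400,000 / 151,488,000 = 50.00.

File B, by a factor of 50.00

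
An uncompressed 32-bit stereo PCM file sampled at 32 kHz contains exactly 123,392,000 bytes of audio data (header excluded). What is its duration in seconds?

Byte rate = 32,000 × 4 × 2 = 256,000 bytes/s.
Duration = 123,392,000 / 256,000 = 482 s.

482 seconds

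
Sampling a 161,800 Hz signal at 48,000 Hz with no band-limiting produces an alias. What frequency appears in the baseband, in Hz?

Nyquist = 48,000/2 = 24,000 Hz; 161,800 Hz exceeds it.
Alias = |161,800 − 3×48,000| = |161,800 − 144,000| = 17,800 Hz.

17,800 Hz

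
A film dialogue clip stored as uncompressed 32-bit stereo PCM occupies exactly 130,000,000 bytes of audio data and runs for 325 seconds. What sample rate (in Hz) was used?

50,000 Hz

Bytes = sample_rate × seconds × bytes_per_sample × channels.
sample_rate = 130,000,000 / (325 × 4 × 2) = 130,000,000 / 2,600 = 50,000 Hz.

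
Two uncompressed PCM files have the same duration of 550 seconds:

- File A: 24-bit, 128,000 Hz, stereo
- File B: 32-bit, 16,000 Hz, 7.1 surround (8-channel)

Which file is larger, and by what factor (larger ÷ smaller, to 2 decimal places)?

File A: 128,000 × 3 × 2 = 768,000 bytes/s.
File B: 16,000 × 4 × 8 = 512,000 bytes/s.
File A is larger; ratio = 422,400,000 / 281,600,000 = 1.50.

File A, by a factor of 1.50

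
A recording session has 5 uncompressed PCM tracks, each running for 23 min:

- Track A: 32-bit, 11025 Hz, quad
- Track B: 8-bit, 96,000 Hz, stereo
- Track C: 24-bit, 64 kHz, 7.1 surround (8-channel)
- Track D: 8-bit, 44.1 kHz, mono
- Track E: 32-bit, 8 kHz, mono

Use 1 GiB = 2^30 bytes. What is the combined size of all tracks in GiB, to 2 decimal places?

23 min = 1,380 s.
Track A: 11,025 × 1,380 × 4 × 4 = 243,432,000 bytes.
Track B: 96,000 × 1,380 × 1 × 2 = 264,960,000 bytes.
Track C: 64,000 × 1,380 × 3 × 8 = 2,119,680,000 bytes.
Track D: 44,100 × 1,380 × 1 × 1 = 60,858,000 bytes.
Track E: 8,000 × 1,380 × 4 × 1 = 44,160,000 bytes.
Total = 2,733,090,000 bytes = 2.55 GiB.

2.55 GiB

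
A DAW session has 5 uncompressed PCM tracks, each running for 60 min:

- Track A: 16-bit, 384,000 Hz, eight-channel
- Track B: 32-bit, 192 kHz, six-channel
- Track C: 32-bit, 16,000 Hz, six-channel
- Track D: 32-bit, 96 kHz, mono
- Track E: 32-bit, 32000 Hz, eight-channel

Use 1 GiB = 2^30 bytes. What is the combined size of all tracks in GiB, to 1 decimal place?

42.1 GiB

60 min = 3,600 s.
Track A: 384,000 × 3,600 × 2 × 8 = 22,118,400,000 bytes.
Track B: 192,000 × 3,600 × 4 × 6 = 16,588,800,000 bytes.
Track C: 16,000 × 3,600 × 4 × 6 = 1,382,400,000 bytes.
Track D: 96,000 × 3,600 × 4 × 1 = 1,382,400,000 bytes.
Track E: 32,000 × 3,600 × 4 × 8 = 3,686,400,000 bytes.
Total = 45,158,400,000 bytes = 42.1 GiB.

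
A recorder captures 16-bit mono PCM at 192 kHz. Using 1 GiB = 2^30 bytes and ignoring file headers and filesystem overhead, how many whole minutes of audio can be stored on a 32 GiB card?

Uncompressed byte rate = 192,000 × 2 × 1 = 384,000 bytes/s.
Capacity = 32 × 1,073,741,824 = 34,359,738,368 bytes.
34,359,738,368 / 384,000 ≈ 89478.49 s → 1,491 minutes.

1,491 minutes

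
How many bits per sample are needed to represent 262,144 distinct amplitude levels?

18 bits

log2(262,144) = 18.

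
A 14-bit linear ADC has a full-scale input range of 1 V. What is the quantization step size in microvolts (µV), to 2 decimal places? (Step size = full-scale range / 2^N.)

61.04 µV

1 V / 2^14 = 1 / 16,384 V = 61.04 µV.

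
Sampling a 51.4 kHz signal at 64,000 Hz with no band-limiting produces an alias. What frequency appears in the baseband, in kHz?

12.6 kHz

Nyquist = 64,000/2 = 32,000 Hz; 51,400 Hz exceeds it.
Alias = |51,400 − 1×64,000| = |51,400 − 64,000| = 12,600 Hz = 12.6 kHz.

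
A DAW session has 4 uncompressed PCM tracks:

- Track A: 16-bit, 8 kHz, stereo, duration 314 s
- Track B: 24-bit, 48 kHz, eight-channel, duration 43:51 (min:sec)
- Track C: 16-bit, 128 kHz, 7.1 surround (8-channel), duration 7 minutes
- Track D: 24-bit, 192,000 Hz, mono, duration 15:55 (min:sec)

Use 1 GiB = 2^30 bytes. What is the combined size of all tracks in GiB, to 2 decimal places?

4.15 GiB

Track A: 8,000 × 314 × 2 × 2 = 10,048,000 bytes.
Track B: 43:51 (min:sec) = 2,631 s; 48,000 × 2,631 × 3 × 8 = 3,030,912,000 bytes.
Track C: 7 minutes = 420 s; 128,000 × 420 × 2 × 8 = 860,160,000 bytes.
Track D: 15:55 (min:sec) = 955 s; 192,000 × 955 × 3 × 1 = 550,080,000 bytes.
Total = 4,451,200,000 bytes = 4.15 GiB.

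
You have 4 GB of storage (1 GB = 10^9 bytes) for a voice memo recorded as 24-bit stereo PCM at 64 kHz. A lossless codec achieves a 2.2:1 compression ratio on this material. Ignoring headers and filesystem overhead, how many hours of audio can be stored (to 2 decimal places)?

6.37 hours

Uncompressed byte rate = 64,000 × 3 × 2 = 384,000 bytes/s.
After 2.2:1 compression, effective rate ≈ 174545.45 bytes/s.
Capacity = 4 × 1,000,000,000 = 4,000,000,000 bytes.
4,000,000,000 / effective rate ≈ 22916.67 s → 6.37 hours.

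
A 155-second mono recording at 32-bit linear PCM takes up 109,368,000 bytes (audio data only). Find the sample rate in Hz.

176,400 Hz

Bytes = sample_rate × seconds × bytes_per_sample × channels.
sample_rate = 109,368,000 / (155 × 4 × 1) = 109,368,000 / 620 = 176,400 Hz.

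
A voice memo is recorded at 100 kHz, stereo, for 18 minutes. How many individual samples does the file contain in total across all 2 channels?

216,000,000 samples

18 minutes = 1,080 s.
100,000 × 1,080 s × 2 ch = 216,000,000 samples.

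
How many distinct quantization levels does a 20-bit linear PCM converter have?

2^20 = 1,048,576.

1,048,576 levels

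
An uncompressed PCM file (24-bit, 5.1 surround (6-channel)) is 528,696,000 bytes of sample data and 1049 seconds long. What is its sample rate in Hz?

Bytes = sample_rate × seconds × bytes_per_sample × channels.
sample_rate = 528,696,000 / (1,049 × 3 × 6) = 528,696,000 / 18,882 = 28,000 Hz.

28,000 Hz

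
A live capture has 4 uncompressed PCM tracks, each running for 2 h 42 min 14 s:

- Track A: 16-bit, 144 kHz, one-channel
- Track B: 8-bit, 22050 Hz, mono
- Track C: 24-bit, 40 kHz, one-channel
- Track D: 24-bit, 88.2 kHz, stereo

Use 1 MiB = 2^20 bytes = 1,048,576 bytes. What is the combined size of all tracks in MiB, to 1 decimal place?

8904.8 MiB

2 h 42 min 14 s = 9,734 s.
Track A: 144,000 × 9,734 × 2 × 1 = 2,803,392,000 bytes.
Track B: 22,050 × 9,734 × 1 × 1 = 214,634,700 bytes.
Track C: 40,000 × 9,734 × 3 × 1 = 1,168,080,000 bytes.
Track D: 88,200 × 9,734 × 3 × 2 = 5,151,232,800 bytes.
Total = 9,337,339,500 bytes = 8904.8 MiB.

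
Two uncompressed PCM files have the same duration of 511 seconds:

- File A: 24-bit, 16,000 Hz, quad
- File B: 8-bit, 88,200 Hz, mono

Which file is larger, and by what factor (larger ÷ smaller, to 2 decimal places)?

File A: 16,000 × 3 × 4 = 192,000 bytes/s.
File B: 88,200 × 1 × 1 = 88,200 bytes/s.
File A is larger; ratio = 98,112,000 / 45,070,200 = 2.18.

File A, by a factor of 2.18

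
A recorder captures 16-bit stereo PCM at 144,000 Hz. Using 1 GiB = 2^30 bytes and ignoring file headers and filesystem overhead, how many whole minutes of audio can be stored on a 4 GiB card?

Uncompressed byte rate = 144,000 × 2 × 2 = 576,000 bytes/s.
Capacity = 4 × 1,073,741,824 = 4,294,967,296 bytes.
4,294,967,296 / 576,000 ≈ 7456.54 s → 124 minutes.

124 minutes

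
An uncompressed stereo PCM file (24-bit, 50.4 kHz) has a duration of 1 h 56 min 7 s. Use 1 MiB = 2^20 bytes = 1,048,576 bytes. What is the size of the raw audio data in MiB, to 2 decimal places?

2009.22 MiB

Duration = 1 h 56 min 7 s = 6,967 s.
Bytes = 50,400 samples/s × 6,967 s × 3 bytes/sample × 2 ch = 2,106,820,800 bytes.
2,106,820,800 / 1,048,576 = 2009.22 MiB.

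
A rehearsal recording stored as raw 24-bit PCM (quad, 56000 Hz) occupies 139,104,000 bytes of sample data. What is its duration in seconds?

207 seconds

Byte rate = 56,000 × 3 × 4 = 672,000 bytes/s.
Duration = 139,104,000 / 672,000 = 207 s.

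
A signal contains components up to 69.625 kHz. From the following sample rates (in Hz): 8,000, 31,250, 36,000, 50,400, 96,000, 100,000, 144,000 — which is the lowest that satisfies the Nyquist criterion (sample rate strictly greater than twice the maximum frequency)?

Need sample rate > 2 × 69,625 = 139,250 Hz.
Lowest listed rate above 139,250 Hz is 144,000 Hz.

144,000 Hz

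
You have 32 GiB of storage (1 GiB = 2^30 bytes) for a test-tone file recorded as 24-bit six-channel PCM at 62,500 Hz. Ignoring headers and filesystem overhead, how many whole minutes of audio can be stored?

509 minutes

Uncompressed byte rate = 62,500 × 3 × 6 = 1,125,000 bytes/s.
Capacity = 32 × 1,073,741,824 = 34,359,738,368 bytes.
34,359,738,368 / 1,125,000 ≈ 30541.99 s → 509 minutes.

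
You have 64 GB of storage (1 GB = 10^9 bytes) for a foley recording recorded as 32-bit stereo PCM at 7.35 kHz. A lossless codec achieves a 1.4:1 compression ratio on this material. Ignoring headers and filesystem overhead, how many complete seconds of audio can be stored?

1,523,809 seconds

Uncompressed byte rate = 7,350 × 4 × 2 = 58,800 bytes/s.
After 1.4:1 compression, effective rate ≈ 42000 bytes/s.
Capacity = 64 × 1,000,000,000 = 64,000,000,000 bytes.
64,000,000,000 / effective rate ≈ 1523809.52 s → 1,523,809 seconds.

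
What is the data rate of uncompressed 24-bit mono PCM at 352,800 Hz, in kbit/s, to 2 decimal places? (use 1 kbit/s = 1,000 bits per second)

Bit rate = 352,800 × 24 × 1 = 8,467,200 bits/s.
= 8467.20 kbit/s.

8467.20 kbit/s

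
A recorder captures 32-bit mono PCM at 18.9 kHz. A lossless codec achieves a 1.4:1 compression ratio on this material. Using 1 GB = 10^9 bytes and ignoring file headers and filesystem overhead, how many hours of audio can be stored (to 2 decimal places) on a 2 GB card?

Uncompressed byte rate = 18,900 × 4 × 1 = 75,600 bytes/s.
After 1.4:1 compression, effective rate ≈ 54000 bytes/s.
Capacity = 2 × 1,000,000,000 = 2,000,000,000 bytes.
2,000,000,000 / effective rate ≈ 37037.04 s → 10.29 hours.

10.29 hours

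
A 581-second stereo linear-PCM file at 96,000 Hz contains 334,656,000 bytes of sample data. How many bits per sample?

Bytes per sample = 334,656,000 / (96,000 × 581 × 2) = 334,656,000 / 111,552,000 = 3.
Bit depth = 3 × 8 = 24 bits.

24 bits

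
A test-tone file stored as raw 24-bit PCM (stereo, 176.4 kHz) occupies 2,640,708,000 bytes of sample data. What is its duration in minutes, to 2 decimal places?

41.58 minutes

Byte rate = 176,400 × 3 × 2 = 1,058,400 bytes/s.
Duration = 2,640,708,000 / 1,058,400 = 2,495 s.
2,495 s / 60 = 41.58 minutes.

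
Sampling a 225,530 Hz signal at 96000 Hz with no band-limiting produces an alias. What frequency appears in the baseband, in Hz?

33,530 Hz

Nyquist = 96,000/2 = 48,000 Hz; 225,530 Hz exceeds it.
Alias = |225,530 − 2×96,000| = |225,530 − 192,000| = 33,530 Hz.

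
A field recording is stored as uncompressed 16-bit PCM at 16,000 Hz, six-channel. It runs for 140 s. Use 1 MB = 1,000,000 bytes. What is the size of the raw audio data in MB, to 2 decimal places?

26.88 MB

Bytes = 16,000 samples/s × 140 s × 2 bytes/sample × 6 ch = 26,880,000 bytes.
26,880,000 / 1,000,000 = 26.88 MB.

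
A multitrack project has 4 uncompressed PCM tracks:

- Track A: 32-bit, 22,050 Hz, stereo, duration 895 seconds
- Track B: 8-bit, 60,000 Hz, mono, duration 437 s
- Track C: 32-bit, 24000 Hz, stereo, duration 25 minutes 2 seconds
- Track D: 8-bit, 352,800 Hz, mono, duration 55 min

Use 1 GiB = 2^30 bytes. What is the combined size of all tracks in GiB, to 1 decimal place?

1.5 GiB

Track A: 22,050 × 895 × 4 × 2 = 157,878,000 bytes.
Track B: 60,000 × 437 × 1 × 1 = 26,220,000 bytes.
Track C: 25 minutes 2 seconds = 1,502 s; 24,000 × 1,502 × 4 × 2 = 288,384,000 bytes.
Track D: 55 min = 3,300 s; 352,800 × 3,300 × 1 × 1 = 1,164,240,000 bytes.
Total = 1,636,722,000 bytes = 1.5 GiB.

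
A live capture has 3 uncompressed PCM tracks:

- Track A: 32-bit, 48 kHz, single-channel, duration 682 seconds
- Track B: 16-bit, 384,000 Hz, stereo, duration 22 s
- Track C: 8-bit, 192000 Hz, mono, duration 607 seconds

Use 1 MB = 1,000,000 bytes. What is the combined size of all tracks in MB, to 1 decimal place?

Track A: 48,000 × 682 × 4 × 1 = 130,944,000 bytes.
Track B: 384,000 × 22 × 2 × 2 = 33,792,000 bytes.
Track C: 192,000 × 607 × 1 × 1 = 116,544,000 bytes.
Total = 281,280,000 bytes = 281.3 MB.

281.3 MB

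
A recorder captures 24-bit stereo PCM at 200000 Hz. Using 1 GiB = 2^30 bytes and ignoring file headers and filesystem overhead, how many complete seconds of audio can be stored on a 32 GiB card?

Uncompressed byte rate = 200,000 × 3 × 2 = 1,200,000 bytes/s.
Capacity = 32 × 1,073,741,824 = 34,359,738,368 bytes.
34,359,738,368 / 1,200,000 ≈ 28633.12 s → 28,633 seconds.

28,633 seconds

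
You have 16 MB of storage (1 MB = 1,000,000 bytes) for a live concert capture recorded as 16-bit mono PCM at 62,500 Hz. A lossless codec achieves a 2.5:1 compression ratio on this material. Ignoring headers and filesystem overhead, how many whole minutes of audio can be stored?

Uncompressed byte rate = 62,500 × 2 × 1 = 125,000 bytes/s.
After 2.5:1 compression, effective rate ≈ 50000 bytes/s.
Capacity = 16 × 1,000,000 = 16,000,000 bytes.
16,000,000 / effective rate ≈ 320 s → 5 minutes.

5 minutes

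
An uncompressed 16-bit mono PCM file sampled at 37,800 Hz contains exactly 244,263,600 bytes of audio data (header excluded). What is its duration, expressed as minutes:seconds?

Byte rate = 37,800 × 2 × 1 = 75,600 bytes/s.
Duration = 244,263,600 / 75,600 = 3,231 s.
3,231 s = 53:51.

53:51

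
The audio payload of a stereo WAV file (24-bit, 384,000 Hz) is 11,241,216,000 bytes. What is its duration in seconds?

4,879 seconds

Byte rate = 384,000 × 3 × 2 = 2,304,000 bytes/s.
Duration = 11,241,216,000 / 2,304,000 = 4,879 s.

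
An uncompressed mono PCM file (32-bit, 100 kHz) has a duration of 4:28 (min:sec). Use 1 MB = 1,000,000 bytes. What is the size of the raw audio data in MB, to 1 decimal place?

107.2 MB

Duration = 4:28 (min:sec) = 268 s.
Bytes = 100,000 samples/s × 268 s × 4 bytes/sample × 1 ch = 107,200,000 bytes.
107,200,000 / 1,000,000 = 107.2 MB.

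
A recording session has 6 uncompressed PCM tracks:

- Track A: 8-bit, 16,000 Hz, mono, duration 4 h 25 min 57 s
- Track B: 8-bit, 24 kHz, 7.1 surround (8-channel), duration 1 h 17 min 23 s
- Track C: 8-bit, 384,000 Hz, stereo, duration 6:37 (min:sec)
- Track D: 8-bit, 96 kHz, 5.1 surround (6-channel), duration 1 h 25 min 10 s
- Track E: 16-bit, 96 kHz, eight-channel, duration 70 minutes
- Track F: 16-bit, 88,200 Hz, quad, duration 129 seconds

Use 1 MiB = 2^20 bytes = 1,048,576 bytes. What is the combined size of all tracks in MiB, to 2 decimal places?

Track A: 4 h 25 min 57 s = 15,957 s; 16,000 × 15,957 × 1 × 1 = 255,312,000 bytes.
Track B: 1 h 17 min 23 s = 4,643 s; 24,000 × 4,643 × 1 × 8 = 891,456,000 bytes.
Track C: 6:37 (min:sec) = 397 s; 384,000 × 397 × 1 × 2 = 304,896,000 bytes.
Track D: 1 h 25 min 10 s = 5,110 s; 96,000 × 5,110 × 1 × 6 = 2,943,360,000 bytes.
Track E: 70 minutes = 4,200 s; 96,000 × 4,200 × 2 × 8 = 6,451,200,000 bytes.
Track F: 88,200 × 129 × 2 × 4 = 91,022,400 bytes.
Total = 10,937,246,400 bytes = 10430.57 MiB.

10430.57 MiB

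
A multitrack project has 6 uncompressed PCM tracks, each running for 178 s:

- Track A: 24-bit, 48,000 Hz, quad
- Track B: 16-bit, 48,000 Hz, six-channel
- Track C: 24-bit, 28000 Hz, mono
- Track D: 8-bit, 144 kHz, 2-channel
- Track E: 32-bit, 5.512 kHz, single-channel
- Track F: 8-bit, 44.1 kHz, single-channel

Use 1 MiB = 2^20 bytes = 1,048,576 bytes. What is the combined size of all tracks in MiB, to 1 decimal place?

Track A: 48,000 × 178 × 3 × 4 = 102,528,000 bytes.
Track B: 48,000 × 178 × 2 × 6 = 102,528,000 bytes.
Track C: 28,000 × 178 × 3 × 1 = 14,952,000 bytes.
Track D: 144,000 × 178 × 1 × 2 = 51,264,000 bytes.
Track E: 5,512 × 178 × 4 × 1 = 3,924,544 bytes.
Track F: 44,100 × 178 × 1 × 1 = 7,849,800 bytes.
Total = 283,046,344 bytes = 269.9 MiB.

269.9 MiB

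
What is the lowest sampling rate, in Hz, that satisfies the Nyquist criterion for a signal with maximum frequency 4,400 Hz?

Minimum sample rate = 2 × 4,400 Hz = 8,800 Hz.

8,800 Hz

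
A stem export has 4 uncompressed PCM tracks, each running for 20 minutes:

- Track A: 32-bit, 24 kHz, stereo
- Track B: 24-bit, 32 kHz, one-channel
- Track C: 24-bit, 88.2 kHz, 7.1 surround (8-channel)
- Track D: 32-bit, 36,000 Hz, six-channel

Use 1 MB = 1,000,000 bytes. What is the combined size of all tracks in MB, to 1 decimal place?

20 minutes = 1,200 s.
Track A: 24,000 × 1,200 × 4 × 2 = 230,400,000 bytes.
Track B: 32,000 × 1,200 × 3 × 1 = 115,200,000 bytes.
Track C: 88,200 × 1,200 × 3 × 8 = 2,540,160,000 bytes.
Track D: 36,000 × 1,200 × 4 × 6 = 1,036,800,000 bytes.
Total = 3,922,560,000 bytes = 3922.6 MB.

3922.6 MB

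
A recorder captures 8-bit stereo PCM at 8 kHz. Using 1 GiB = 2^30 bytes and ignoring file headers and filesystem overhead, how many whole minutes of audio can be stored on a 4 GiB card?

4,473 minutes

Uncompressed byte rate = 8,000 × 1 × 2 = 16,000 bytes/s.
Capacity = 4 × 1,073,741,824 = 4,294,967,296 bytes.
4,294,967,296 / 16,000 ≈ 268435.46 s → 4,473 minutes.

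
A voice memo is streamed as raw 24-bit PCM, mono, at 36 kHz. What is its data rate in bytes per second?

108,000 bytes/s

Bit rate = 36,000 × 24 × 1 = 864,000 bits/s.
864,000 / 8 = 108,000 bytes/s.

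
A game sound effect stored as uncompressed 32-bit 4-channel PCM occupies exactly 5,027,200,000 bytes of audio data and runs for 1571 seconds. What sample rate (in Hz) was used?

Bytes = sample_rate × seconds × bytes_per_sample × channels.
sample_rate = 5,027,200,000 / (1,571 × 4 × 4) = 5,027,200,000 / 25,136 = 200,000 Hz.

200,000 Hz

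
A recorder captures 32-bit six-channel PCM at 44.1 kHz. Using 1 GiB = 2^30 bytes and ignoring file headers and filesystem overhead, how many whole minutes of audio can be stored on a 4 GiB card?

Uncompressed byte rate = 44,100 × 4 × 6 = 1,058,400 bytes/s.
Capacity = 4 × 1,073,741,824 = 4,294,967,296 bytes.
4,294,967,296 / 1,058,400 ≈ 4057.98 s → 67 minutes.

67 minutes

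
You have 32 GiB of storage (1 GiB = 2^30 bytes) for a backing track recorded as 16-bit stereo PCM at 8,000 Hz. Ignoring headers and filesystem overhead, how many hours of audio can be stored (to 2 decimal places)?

Uncompressed byte rate = 8,000 × 2 × 2 = 32,000 bytes/s.
Capacity = 32 × 1,073,741,824 = 34,359,738,368 bytes.
34,359,738,368 / 32,000 ≈ 1073741.82 s → 298.26 hours.

298.26 hours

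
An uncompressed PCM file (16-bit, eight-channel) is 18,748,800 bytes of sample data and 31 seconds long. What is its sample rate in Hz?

37,800 Hz

Bytes = sample_rate × seconds × bytes_per_sample × channels.
sample_rate = 18,748,800 / (31 × 2 × 8) = 18,748,800 / 496 = 37,800 Hz.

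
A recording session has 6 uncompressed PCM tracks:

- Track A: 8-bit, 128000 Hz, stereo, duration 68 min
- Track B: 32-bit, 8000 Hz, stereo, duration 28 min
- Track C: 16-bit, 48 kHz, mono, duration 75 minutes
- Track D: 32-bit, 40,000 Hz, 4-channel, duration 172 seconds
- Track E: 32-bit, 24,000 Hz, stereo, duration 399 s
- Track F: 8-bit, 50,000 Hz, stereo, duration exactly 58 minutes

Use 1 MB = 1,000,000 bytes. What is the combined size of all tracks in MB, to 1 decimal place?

2118.7 MB

Track A: 68 min = 4,080 s; 128,000 × 4,080 × 1 × 2 = 1,044,480,000 bytes.
Track B: 28 min = 1,680 s; 8,000 × 1,680 × 4 × 2 = 107,520,000 bytes.
Track C: 75 minutes = 4,500 s; 48,000 × 4,500 × 2 × 1 = 432,000,000 bytes.
Track D: 40,000 × 172 × 4 × 4 = 110,080,000 bytes.
Track E: 24,000 × 399 × 4 × 2 = 76,608,000 bytes.
Track F: exactly 58 minutes = 3,480 s; 50,000 × 3,480 × 1 × 2 = 348,000,000 bytes.
Total = 2,118,688,000 bytes = 2118.7 MB.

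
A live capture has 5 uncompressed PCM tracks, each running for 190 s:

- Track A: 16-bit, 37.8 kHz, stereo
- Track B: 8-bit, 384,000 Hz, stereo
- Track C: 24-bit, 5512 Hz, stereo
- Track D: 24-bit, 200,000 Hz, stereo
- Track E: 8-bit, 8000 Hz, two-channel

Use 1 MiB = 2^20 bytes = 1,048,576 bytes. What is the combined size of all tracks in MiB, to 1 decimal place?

Track A: 37,800 × 190 × 2 × 2 = 28,728,000 bytes.
Track B: 384,000 × 190 × 1 × 2 = 145,920,000 bytes.
Track C: 5,512 × 190 × 3 × 2 = 6,283,680 bytes.
Track D: 200,000 × 190 × 3 × 2 = 228,000,000 bytes.
Track E: 8,000 × 190 × 1 × 2 = 3,040,000 bytes.
Total = 411,971,680 bytes = 392.9 MiB.

392.9 MiB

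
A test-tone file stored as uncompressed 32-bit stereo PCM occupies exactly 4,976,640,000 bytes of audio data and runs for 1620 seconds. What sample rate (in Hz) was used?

Bytes = sample_rate × seconds × bytes_per_sample × channels.
sample_rate = 4,976,640,000 / (1,620 × 4 × 2) = 4,976,640,000 / 12,960 = 384,000 Hz.

384,000 Hz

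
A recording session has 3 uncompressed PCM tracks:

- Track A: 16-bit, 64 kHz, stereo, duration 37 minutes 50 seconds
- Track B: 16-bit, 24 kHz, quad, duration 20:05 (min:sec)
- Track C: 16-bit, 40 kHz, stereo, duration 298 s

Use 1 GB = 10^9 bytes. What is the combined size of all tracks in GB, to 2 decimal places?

Track A: 37 minutes 50 seconds = 2,270 s; 64,000 × 2,270 × 2 × 2 = 581,120,000 bytes.
Track B: 20:05 (min:sec) = 1,205 s; 24,000 × 1,205 × 2 × 4 = 231,360,000 bytes.
Track C: 40,000 × 298 × 2 × 2 = 47,680,000 bytes.
Total = 860,160,000 bytes = 0.86 GB.

0.86 GB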